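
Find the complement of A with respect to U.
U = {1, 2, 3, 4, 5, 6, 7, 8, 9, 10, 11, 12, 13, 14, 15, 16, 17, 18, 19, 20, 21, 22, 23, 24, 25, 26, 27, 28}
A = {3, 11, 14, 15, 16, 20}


Universal set U = {1, 2, 3, 4, 5, 6, 7, 8, 9, 10, 11, 12, 13, 14, 15, 16, 17, 18, 19, 20, 21, 22, 23, 24, 25, 26, 27, 28}
Set A = {3, 11, 14, 15, 16, 20}
A' = U \ A = elements in U but not in A
Checking each element of U:
1 (not in A, include), 2 (not in A, include), 3 (in A, exclude), 4 (not in A, include), 5 (not in A, include), 6 (not in A, include), 7 (not in A, include), 8 (not in A, include), 9 (not in A, include), 10 (not in A, include), 11 (in A, exclude), 12 (not in A, include), 13 (not in A, include), 14 (in A, exclude), 15 (in A, exclude), 16 (in A, exclude), 17 (not in A, include), 18 (not in A, include), 19 (not in A, include), 20 (in A, exclude), 21 (not in A, include), 22 (not in A, include), 23 (not in A, include), 24 (not in A, include), 25 (not in A, include), 26 (not in A, include), 27 (not in A, include), 28 (not in A, include)
A' = {1, 2, 4, 5, 6, 7, 8, 9, 10, 12, 13, 17, 18, 19, 21, 22, 23, 24, 25, 26, 27, 28}

{1, 2, 4, 5, 6, 7, 8, 9, 10, 12, 13, 17, 18, 19, 21, 22, 23, 24, 25, 26, 27, 28}


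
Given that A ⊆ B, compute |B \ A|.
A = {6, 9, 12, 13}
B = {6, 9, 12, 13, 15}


Set A = {6, 9, 12, 13}, |A| = 4
Set B = {6, 9, 12, 13, 15}, |B| = 5
Since A ⊆ B: B \ A = {15}
|B| - |A| = 5 - 4 = 1

1


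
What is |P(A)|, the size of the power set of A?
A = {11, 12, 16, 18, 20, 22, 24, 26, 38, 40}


Set A = {11, 12, 16, 18, 20, 22, 24, 26, 38, 40}
|A| = 10
The power set P(A) contains all subsets of A.
|P(A)| = 2^|A| = 2^10 = 1024

1024


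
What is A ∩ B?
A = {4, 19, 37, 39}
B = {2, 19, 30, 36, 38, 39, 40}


Set A = {4, 19, 37, 39}
Set B = {2, 19, 30, 36, 38, 39, 40}
A ∩ B includes only elements in both sets.
Check each element of A against B:
4 ✗, 19 ✓, 37 ✗, 39 ✓
A ∩ B = {19, 39}

{19, 39}


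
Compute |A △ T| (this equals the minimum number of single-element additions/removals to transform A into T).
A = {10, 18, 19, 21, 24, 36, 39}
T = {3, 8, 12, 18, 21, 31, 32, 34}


Set A = {10, 18, 19, 21, 24, 36, 39}
Set T = {3, 8, 12, 18, 21, 31, 32, 34}
Elements to remove from A (in A, not in T): {10, 19, 24, 36, 39} → 5 removals
Elements to add to A (in T, not in A): {3, 8, 12, 31, 32, 34} → 6 additions
Total edits = 5 + 6 = 11

11


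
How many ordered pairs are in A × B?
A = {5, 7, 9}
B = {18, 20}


Set A = {5, 7, 9} has 3 elements.
Set B = {18, 20} has 2 elements.
|A × B| = |A| × |B| = 3 × 2 = 6

6


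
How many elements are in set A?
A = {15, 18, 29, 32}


Set A = {15, 18, 29, 32}
Listing elements: 15, 18, 29, 32
Counting: 4 elements
|A| = 4

4


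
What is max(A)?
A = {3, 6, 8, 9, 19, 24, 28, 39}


Set A = {3, 6, 8, 9, 19, 24, 28, 39}
Elements in ascending order: 3, 6, 8, 9, 19, 24, 28, 39
The largest element is 39.

39


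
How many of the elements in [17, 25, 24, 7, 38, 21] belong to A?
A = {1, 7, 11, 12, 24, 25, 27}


Set A = {1, 7, 11, 12, 24, 25, 27}
Candidates: [17, 25, 24, 7, 38, 21]
Check each candidate:
17 ∉ A, 25 ∈ A, 24 ∈ A, 7 ∈ A, 38 ∉ A, 21 ∉ A
Count of candidates in A: 3

3


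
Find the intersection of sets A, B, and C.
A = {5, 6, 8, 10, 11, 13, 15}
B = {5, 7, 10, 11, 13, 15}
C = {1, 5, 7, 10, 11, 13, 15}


Set A = {5, 6, 8, 10, 11, 13, 15}
Set B = {5, 7, 10, 11, 13, 15}
Set C = {1, 5, 7, 10, 11, 13, 15}
First, A ∩ B = {5, 10, 11, 13, 15}
Then, (A ∩ B) ∩ C = {5, 10, 11, 13, 15}

{5, 10, 11, 13, 15}


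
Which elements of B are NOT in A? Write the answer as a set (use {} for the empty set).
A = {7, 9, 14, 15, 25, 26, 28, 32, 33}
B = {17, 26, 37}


Set A = {7, 9, 14, 15, 25, 26, 28, 32, 33}
Set B = {17, 26, 37}
Check each element of B against A:
17 ∉ A (include), 26 ∈ A, 37 ∉ A (include)
Elements of B not in A: {17, 37}

{17, 37}


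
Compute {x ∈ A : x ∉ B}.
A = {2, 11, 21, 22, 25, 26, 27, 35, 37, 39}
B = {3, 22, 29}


Set A = {2, 11, 21, 22, 25, 26, 27, 35, 37, 39}
Set B = {3, 22, 29}
Check each element of A against B:
2 ∉ B (include), 11 ∉ B (include), 21 ∉ B (include), 22 ∈ B, 25 ∉ B (include), 26 ∉ B (include), 27 ∉ B (include), 35 ∉ B (include), 37 ∉ B (include), 39 ∉ B (include)
Elements of A not in B: {2, 11, 21, 25, 26, 27, 35, 37, 39}

{2, 11, 21, 25, 26, 27, 35, 37, 39}


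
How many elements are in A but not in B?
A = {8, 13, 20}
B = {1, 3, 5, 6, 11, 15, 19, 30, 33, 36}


Set A = {8, 13, 20}
Set B = {1, 3, 5, 6, 11, 15, 19, 30, 33, 36}
A \ B = {8, 13, 20}
|A \ B| = 3

3


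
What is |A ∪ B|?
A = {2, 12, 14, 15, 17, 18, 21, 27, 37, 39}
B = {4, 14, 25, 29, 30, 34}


Set A = {2, 12, 14, 15, 17, 18, 21, 27, 37, 39}, |A| = 10
Set B = {4, 14, 25, 29, 30, 34}, |B| = 6
A ∩ B = {14}, |A ∩ B| = 1
|A ∪ B| = |A| + |B| - |A ∩ B| = 10 + 6 - 1 = 15

15


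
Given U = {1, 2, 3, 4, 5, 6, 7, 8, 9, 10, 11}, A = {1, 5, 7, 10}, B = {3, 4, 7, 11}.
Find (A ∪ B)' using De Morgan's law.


U = {1, 2, 3, 4, 5, 6, 7, 8, 9, 10, 11}
A = {1, 5, 7, 10}, B = {3, 4, 7, 11}
A ∪ B = {1, 3, 4, 5, 7, 10, 11}
(A ∪ B)' = U \ (A ∪ B) = {2, 6, 8, 9}
Verification via A' ∩ B': A' = {2, 3, 4, 6, 8, 9, 11}, B' = {1, 2, 5, 6, 8, 9, 10}
A' ∩ B' = {2, 6, 8, 9} ✓

{2, 6, 8, 9}


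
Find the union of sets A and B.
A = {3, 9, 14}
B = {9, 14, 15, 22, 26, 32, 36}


Set A = {3, 9, 14}
Set B = {9, 14, 15, 22, 26, 32, 36}
A ∪ B includes all elements in either set.
Elements from A: {3, 9, 14}
Elements from B not already included: {15, 22, 26, 32, 36}
A ∪ B = {3, 9, 14, 15, 22, 26, 32, 36}

{3, 9, 14, 15, 22, 26, 32, 36}


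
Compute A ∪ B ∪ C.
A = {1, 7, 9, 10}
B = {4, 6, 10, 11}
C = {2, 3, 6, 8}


Set A = {1, 7, 9, 10}
Set B = {4, 6, 10, 11}
Set C = {2, 3, 6, 8}
First, A ∪ B = {1, 4, 6, 7, 9, 10, 11}
Then, (A ∪ B) ∪ C = {1, 2, 3, 4, 6, 7, 8, 9, 10, 11}

{1, 2, 3, 4, 6, 7, 8, 9, 10, 11}


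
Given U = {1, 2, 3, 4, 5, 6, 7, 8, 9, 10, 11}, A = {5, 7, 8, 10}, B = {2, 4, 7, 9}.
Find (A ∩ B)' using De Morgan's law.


U = {1, 2, 3, 4, 5, 6, 7, 8, 9, 10, 11}
A = {5, 7, 8, 10}, B = {2, 4, 7, 9}
A ∩ B = {7}
(A ∩ B)' = U \ (A ∩ B) = {1, 2, 3, 4, 5, 6, 8, 9, 10, 11}
Verification via A' ∪ B': A' = {1, 2, 3, 4, 6, 9, 11}, B' = {1, 3, 5, 6, 8, 10, 11}
A' ∪ B' = {1, 2, 3, 4, 5, 6, 8, 9, 10, 11} ✓

{1, 2, 3, 4, 5, 6, 8, 9, 10, 11}


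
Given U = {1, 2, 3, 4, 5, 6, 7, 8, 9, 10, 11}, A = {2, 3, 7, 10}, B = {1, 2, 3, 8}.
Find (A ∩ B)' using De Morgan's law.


U = {1, 2, 3, 4, 5, 6, 7, 8, 9, 10, 11}
A = {2, 3, 7, 10}, B = {1, 2, 3, 8}
A ∩ B = {2, 3}
(A ∩ B)' = U \ (A ∩ B) = {1, 4, 5, 6, 7, 8, 9, 10, 11}
Verification via A' ∪ B': A' = {1, 4, 5, 6, 8, 9, 11}, B' = {4, 5, 6, 7, 9, 10, 11}
A' ∪ B' = {1, 4, 5, 6, 7, 8, 9, 10, 11} ✓

{1, 4, 5, 6, 7, 8, 9, 10, 11}


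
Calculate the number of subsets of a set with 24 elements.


The set has 24 elements.
The power set contains all possible subsets.
|P(A)| = 2^|A| = 2^24 = 16777216

16777216


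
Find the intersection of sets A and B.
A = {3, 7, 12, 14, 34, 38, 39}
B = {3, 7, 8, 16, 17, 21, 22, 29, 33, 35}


Set A = {3, 7, 12, 14, 34, 38, 39}
Set B = {3, 7, 8, 16, 17, 21, 22, 29, 33, 35}
A ∩ B includes only elements in both sets.
Check each element of A against B:
3 ✓, 7 ✓, 12 ✗, 14 ✗, 34 ✗, 38 ✗, 39 ✗
A ∩ B = {3, 7}

{3, 7}


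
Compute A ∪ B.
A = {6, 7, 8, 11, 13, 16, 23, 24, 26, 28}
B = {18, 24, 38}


Set A = {6, 7, 8, 11, 13, 16, 23, 24, 26, 28}
Set B = {18, 24, 38}
A ∪ B includes all elements in either set.
Elements from A: {6, 7, 8, 11, 13, 16, 23, 24, 26, 28}
Elements from B not already included: {18, 38}
A ∪ B = {6, 7, 8, 11, 13, 16, 18, 23, 24, 26, 28, 38}

{6, 7, 8, 11, 13, 16, 18, 23, 24, 26, 28, 38}


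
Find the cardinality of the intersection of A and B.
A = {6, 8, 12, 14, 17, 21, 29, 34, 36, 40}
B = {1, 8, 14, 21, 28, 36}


Set A = {6, 8, 12, 14, 17, 21, 29, 34, 36, 40}
Set B = {1, 8, 14, 21, 28, 36}
A ∩ B = {8, 14, 21, 36}
|A ∩ B| = 4

4


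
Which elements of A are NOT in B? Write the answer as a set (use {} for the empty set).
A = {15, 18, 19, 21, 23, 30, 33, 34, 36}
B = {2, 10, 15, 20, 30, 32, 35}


Set A = {15, 18, 19, 21, 23, 30, 33, 34, 36}
Set B = {2, 10, 15, 20, 30, 32, 35}
Check each element of A against B:
15 ∈ B, 18 ∉ B (include), 19 ∉ B (include), 21 ∉ B (include), 23 ∉ B (include), 30 ∈ B, 33 ∉ B (include), 34 ∉ B (include), 36 ∉ B (include)
Elements of A not in B: {18, 19, 21, 23, 33, 34, 36}

{18, 19, 21, 23, 33, 34, 36}


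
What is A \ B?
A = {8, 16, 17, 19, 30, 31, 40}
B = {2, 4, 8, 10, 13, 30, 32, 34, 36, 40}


Set A = {8, 16, 17, 19, 30, 31, 40}
Set B = {2, 4, 8, 10, 13, 30, 32, 34, 36, 40}
A \ B includes elements in A that are not in B.
Check each element of A:
8 (in B, remove), 16 (not in B, keep), 17 (not in B, keep), 19 (not in B, keep), 30 (in B, remove), 31 (not in B, keep), 40 (in B, remove)
A \ B = {16, 17, 19, 31}

{16, 17, 19, 31}


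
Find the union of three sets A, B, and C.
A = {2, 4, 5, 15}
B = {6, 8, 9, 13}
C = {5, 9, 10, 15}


Set A = {2, 4, 5, 15}
Set B = {6, 8, 9, 13}
Set C = {5, 9, 10, 15}
First, A ∪ B = {2, 4, 5, 6, 8, 9, 13, 15}
Then, (A ∪ B) ∪ C = {2, 4, 5, 6, 8, 9, 10, 13, 15}

{2, 4, 5, 6, 8, 9, 10, 13, 15}


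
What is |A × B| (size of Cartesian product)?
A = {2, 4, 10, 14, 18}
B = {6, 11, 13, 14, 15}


Set A = {2, 4, 10, 14, 18} has 5 elements.
Set B = {6, 11, 13, 14, 15} has 5 elements.
|A × B| = |A| × |B| = 5 × 5 = 25

25


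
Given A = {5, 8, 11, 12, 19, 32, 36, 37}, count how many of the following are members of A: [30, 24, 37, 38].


Set A = {5, 8, 11, 12, 19, 32, 36, 37}
Candidates: [30, 24, 37, 38]
Check each candidate:
30 ∉ A, 24 ∉ A, 37 ∈ A, 38 ∉ A
Count of candidates in A: 1

1


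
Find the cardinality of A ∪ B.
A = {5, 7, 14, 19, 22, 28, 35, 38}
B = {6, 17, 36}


Set A = {5, 7, 14, 19, 22, 28, 35, 38}, |A| = 8
Set B = {6, 17, 36}, |B| = 3
A ∩ B = {}, |A ∩ B| = 0
|A ∪ B| = |A| + |B| - |A ∩ B| = 8 + 3 - 0 = 11

11


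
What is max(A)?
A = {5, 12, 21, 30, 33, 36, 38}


Set A = {5, 12, 21, 30, 33, 36, 38}
Elements in ascending order: 5, 12, 21, 30, 33, 36, 38
The largest element is 38.

38


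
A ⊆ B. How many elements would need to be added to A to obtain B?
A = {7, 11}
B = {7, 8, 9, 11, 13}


Set A = {7, 11}, |A| = 2
Set B = {7, 8, 9, 11, 13}, |B| = 5
Since A ⊆ B: B \ A = {8, 9, 13}
|B| - |A| = 5 - 2 = 3

3


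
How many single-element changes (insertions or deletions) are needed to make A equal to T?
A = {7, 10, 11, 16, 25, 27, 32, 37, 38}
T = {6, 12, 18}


Set A = {7, 10, 11, 16, 25, 27, 32, 37, 38}
Set T = {6, 12, 18}
Elements to remove from A (in A, not in T): {7, 10, 11, 16, 25, 27, 32, 37, 38} → 9 removals
Elements to add to A (in T, not in A): {6, 12, 18} → 3 additions
Total edits = 9 + 3 = 12

12


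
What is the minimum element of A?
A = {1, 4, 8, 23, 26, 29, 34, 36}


Set A = {1, 4, 8, 23, 26, 29, 34, 36}
Elements in ascending order: 1, 4, 8, 23, 26, 29, 34, 36
The smallest element is 1.

1


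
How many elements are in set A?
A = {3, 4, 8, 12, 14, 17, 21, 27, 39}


Set A = {3, 4, 8, 12, 14, 17, 21, 27, 39}
Listing elements: 3, 4, 8, 12, 14, 17, 21, 27, 39
Counting: 9 elements
|A| = 9

9


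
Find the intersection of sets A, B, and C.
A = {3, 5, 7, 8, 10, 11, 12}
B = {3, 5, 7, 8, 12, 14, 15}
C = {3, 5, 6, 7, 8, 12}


Set A = {3, 5, 7, 8, 10, 11, 12}
Set B = {3, 5, 7, 8, 12, 14, 15}
Set C = {3, 5, 6, 7, 8, 12}
First, A ∩ B = {3, 5, 7, 8, 12}
Then, (A ∩ B) ∩ C = {3, 5, 7, 8, 12}

{3, 5, 7, 8, 12}


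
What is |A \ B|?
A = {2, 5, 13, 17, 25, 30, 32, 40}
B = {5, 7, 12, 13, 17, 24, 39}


Set A = {2, 5, 13, 17, 25, 30, 32, 40}
Set B = {5, 7, 12, 13, 17, 24, 39}
A \ B = {2, 25, 30, 32, 40}
|A \ B| = 5

5


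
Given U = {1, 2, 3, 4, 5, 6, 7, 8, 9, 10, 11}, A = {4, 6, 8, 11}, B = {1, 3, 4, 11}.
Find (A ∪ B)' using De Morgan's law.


U = {1, 2, 3, 4, 5, 6, 7, 8, 9, 10, 11}
A = {4, 6, 8, 11}, B = {1, 3, 4, 11}
A ∪ B = {1, 3, 4, 6, 8, 11}
(A ∪ B)' = U \ (A ∪ B) = {2, 5, 7, 9, 10}
Verification via A' ∩ B': A' = {1, 2, 3, 5, 7, 9, 10}, B' = {2, 5, 6, 7, 8, 9, 10}
A' ∩ B' = {2, 5, 7, 9, 10} ✓

{2, 5, 7, 9, 10}


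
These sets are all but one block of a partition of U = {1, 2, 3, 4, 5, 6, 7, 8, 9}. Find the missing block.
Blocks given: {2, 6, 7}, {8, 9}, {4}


U = {1, 2, 3, 4, 5, 6, 7, 8, 9}
Shown blocks: {2, 6, 7}, {8, 9}, {4}
A partition's blocks are pairwise disjoint and cover U, so the missing block = U \ (union of shown blocks).
Union of shown blocks: {2, 4, 6, 7, 8, 9}
Missing block = U \ (union) = {1, 3, 5}

{1, 3, 5}


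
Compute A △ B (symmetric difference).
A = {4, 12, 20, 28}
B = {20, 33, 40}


Set A = {4, 12, 20, 28}
Set B = {20, 33, 40}
A △ B = (A \ B) ∪ (B \ A)
Elements in A but not B: {4, 12, 28}
Elements in B but not A: {33, 40}
A △ B = {4, 12, 28, 33, 40}

{4, 12, 28, 33, 40}


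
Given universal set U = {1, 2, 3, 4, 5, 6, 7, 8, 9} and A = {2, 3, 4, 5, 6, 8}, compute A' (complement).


Universal set U = {1, 2, 3, 4, 5, 6, 7, 8, 9}
Set A = {2, 3, 4, 5, 6, 8}
A' = U \ A = elements in U but not in A
Checking each element of U:
1 (not in A, include), 2 (in A, exclude), 3 (in A, exclude), 4 (in A, exclude), 5 (in A, exclude), 6 (in A, exclude), 7 (not in A, include), 8 (in A, exclude), 9 (not in A, include)
A' = {1, 7, 9}

{1, 7, 9}


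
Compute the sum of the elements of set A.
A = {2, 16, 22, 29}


Set A = {2, 16, 22, 29}
Sum = 2 + 16 + 22 + 29 = 69

69


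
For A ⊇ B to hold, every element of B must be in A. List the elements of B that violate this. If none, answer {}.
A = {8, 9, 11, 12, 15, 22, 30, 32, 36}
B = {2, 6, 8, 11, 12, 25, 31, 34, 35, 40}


Set A = {8, 9, 11, 12, 15, 22, 30, 32, 36}
Set B = {2, 6, 8, 11, 12, 25, 31, 34, 35, 40}
Check each element of B against A:
2 ∉ A (include), 6 ∉ A (include), 8 ∈ A, 11 ∈ A, 12 ∈ A, 25 ∉ A (include), 31 ∉ A (include), 34 ∉ A (include), 35 ∉ A (include), 40 ∉ A (include)
Elements of B not in A: {2, 6, 25, 31, 34, 35, 40}

{2, 6, 25, 31, 34, 35, 40}


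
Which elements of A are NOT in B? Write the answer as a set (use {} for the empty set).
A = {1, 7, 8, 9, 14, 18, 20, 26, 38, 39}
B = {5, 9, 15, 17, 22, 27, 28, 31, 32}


Set A = {1, 7, 8, 9, 14, 18, 20, 26, 38, 39}
Set B = {5, 9, 15, 17, 22, 27, 28, 31, 32}
Check each element of A against B:
1 ∉ B (include), 7 ∉ B (include), 8 ∉ B (include), 9 ∈ B, 14 ∉ B (include), 18 ∉ B (include), 20 ∉ B (include), 26 ∉ B (include), 38 ∉ B (include), 39 ∉ B (include)
Elements of A not in B: {1, 7, 8, 14, 18, 20, 26, 38, 39}

{1, 7, 8, 14, 18, 20, 26, 38, 39}


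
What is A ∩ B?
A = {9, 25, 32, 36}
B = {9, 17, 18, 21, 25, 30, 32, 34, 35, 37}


Set A = {9, 25, 32, 36}
Set B = {9, 17, 18, 21, 25, 30, 32, 34, 35, 37}
A ∩ B includes only elements in both sets.
Check each element of A against B:
9 ✓, 25 ✓, 32 ✓, 36 ✗
A ∩ B = {9, 25, 32}

{9, 25, 32}


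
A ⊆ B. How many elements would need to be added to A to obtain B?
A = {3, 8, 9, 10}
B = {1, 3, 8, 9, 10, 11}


Set A = {3, 8, 9, 10}, |A| = 4
Set B = {1, 3, 8, 9, 10, 11}, |B| = 6
Since A ⊆ B: B \ A = {1, 11}
|B| - |A| = 6 - 4 = 2

2


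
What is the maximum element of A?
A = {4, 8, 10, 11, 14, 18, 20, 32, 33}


Set A = {4, 8, 10, 11, 14, 18, 20, 32, 33}
Elements in ascending order: 4, 8, 10, 11, 14, 18, 20, 32, 33
The largest element is 33.

33


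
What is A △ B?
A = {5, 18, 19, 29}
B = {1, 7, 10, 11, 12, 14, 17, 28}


Set A = {5, 18, 19, 29}
Set B = {1, 7, 10, 11, 12, 14, 17, 28}
A △ B = (A \ B) ∪ (B \ A)
Elements in A but not B: {5, 18, 19, 29}
Elements in B but not A: {1, 7, 10, 11, 12, 14, 17, 28}
A △ B = {1, 5, 7, 10, 11, 12, 14, 17, 18, 19, 28, 29}

{1, 5, 7, 10, 11, 12, 14, 17, 18, 19, 28, 29}


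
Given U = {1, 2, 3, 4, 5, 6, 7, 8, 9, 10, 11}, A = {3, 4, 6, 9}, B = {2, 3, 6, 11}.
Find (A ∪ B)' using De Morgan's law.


U = {1, 2, 3, 4, 5, 6, 7, 8, 9, 10, 11}
A = {3, 4, 6, 9}, B = {2, 3, 6, 11}
A ∪ B = {2, 3, 4, 6, 9, 11}
(A ∪ B)' = U \ (A ∪ B) = {1, 5, 7, 8, 10}
Verification via A' ∩ B': A' = {1, 2, 5, 7, 8, 10, 11}, B' = {1, 4, 5, 7, 8, 9, 10}
A' ∩ B' = {1, 5, 7, 8, 10} ✓

{1, 5, 7, 8, 10}


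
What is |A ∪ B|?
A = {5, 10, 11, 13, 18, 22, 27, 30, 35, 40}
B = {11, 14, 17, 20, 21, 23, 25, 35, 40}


Set A = {5, 10, 11, 13, 18, 22, 27, 30, 35, 40}, |A| = 10
Set B = {11, 14, 17, 20, 21, 23, 25, 35, 40}, |B| = 9
A ∩ B = {11, 35, 40}, |A ∩ B| = 3
|A ∪ B| = |A| + |B| - |A ∩ B| = 10 + 9 - 3 = 16

16


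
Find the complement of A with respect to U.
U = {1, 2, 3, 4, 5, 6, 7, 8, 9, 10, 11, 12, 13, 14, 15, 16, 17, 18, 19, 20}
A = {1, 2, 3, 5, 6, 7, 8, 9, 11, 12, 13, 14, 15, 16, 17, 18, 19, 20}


Universal set U = {1, 2, 3, 4, 5, 6, 7, 8, 9, 10, 11, 12, 13, 14, 15, 16, 17, 18, 19, 20}
Set A = {1, 2, 3, 5, 6, 7, 8, 9, 11, 12, 13, 14, 15, 16, 17, 18, 19, 20}
A' = U \ A = elements in U but not in A
Checking each element of U:
1 (in A, exclude), 2 (in A, exclude), 3 (in A, exclude), 4 (not in A, include), 5 (in A, exclude), 6 (in A, exclude), 7 (in A, exclude), 8 (in A, exclude), 9 (in A, exclude), 10 (not in A, include), 11 (in A, exclude), 12 (in A, exclude), 13 (in A, exclude), 14 (in A, exclude), 15 (in A, exclude), 16 (in A, exclude), 17 (in A, exclude), 18 (in A, exclude), 19 (in A, exclude), 20 (in A, exclude)
A' = {4, 10}

{4, 10}


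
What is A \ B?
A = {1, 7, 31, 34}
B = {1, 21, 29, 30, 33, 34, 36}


Set A = {1, 7, 31, 34}
Set B = {1, 21, 29, 30, 33, 34, 36}
A \ B includes elements in A that are not in B.
Check each element of A:
1 (in B, remove), 7 (not in B, keep), 31 (not in B, keep), 34 (in B, remove)
A \ B = {7, 31}

{7, 31}


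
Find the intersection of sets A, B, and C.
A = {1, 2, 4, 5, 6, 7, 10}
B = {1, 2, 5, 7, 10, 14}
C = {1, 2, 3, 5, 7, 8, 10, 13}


Set A = {1, 2, 4, 5, 6, 7, 10}
Set B = {1, 2, 5, 7, 10, 14}
Set C = {1, 2, 3, 5, 7, 8, 10, 13}
First, A ∩ B = {1, 2, 5, 7, 10}
Then, (A ∩ B) ∩ C = {1, 2, 5, 7, 10}

{1, 2, 5, 7, 10}


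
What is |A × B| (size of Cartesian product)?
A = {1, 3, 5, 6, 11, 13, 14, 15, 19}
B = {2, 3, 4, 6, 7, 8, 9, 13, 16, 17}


Set A = {1, 3, 5, 6, 11, 13, 14, 15, 19} has 9 elements.
Set B = {2, 3, 4, 6, 7, 8, 9, 13, 16, 17} has 10 elements.
|A × B| = |A| × |B| = 9 × 10 = 90

90


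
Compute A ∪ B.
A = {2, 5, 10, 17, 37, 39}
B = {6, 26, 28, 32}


Set A = {2, 5, 10, 17, 37, 39}
Set B = {6, 26, 28, 32}
A ∪ B includes all elements in either set.
Elements from A: {2, 5, 10, 17, 37, 39}
Elements from B not already included: {6, 26, 28, 32}
A ∪ B = {2, 5, 6, 10, 17, 26, 28, 32, 37, 39}

{2, 5, 6, 10, 17, 26, 28, 32, 37, 39}


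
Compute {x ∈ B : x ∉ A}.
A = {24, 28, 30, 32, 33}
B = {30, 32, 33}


Set A = {24, 28, 30, 32, 33}
Set B = {30, 32, 33}
Check each element of B against A:
30 ∈ A, 32 ∈ A, 33 ∈ A
Elements of B not in A: {}

{}


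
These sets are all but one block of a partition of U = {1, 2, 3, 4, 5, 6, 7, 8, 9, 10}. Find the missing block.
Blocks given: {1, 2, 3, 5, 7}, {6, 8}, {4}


U = {1, 2, 3, 4, 5, 6, 7, 8, 9, 10}
Shown blocks: {1, 2, 3, 5, 7}, {6, 8}, {4}
A partition's blocks are pairwise disjoint and cover U, so the missing block = U \ (union of shown blocks).
Union of shown blocks: {1, 2, 3, 4, 5, 6, 7, 8}
Missing block = U \ (union) = {9, 10}

{9, 10}


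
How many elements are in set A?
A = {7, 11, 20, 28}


Set A = {7, 11, 20, 28}
Listing elements: 7, 11, 20, 28
Counting: 4 elements
|A| = 4

4


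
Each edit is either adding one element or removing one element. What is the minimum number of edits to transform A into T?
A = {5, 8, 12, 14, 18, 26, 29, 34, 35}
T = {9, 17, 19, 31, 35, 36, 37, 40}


Set A = {5, 8, 12, 14, 18, 26, 29, 34, 35}
Set T = {9, 17, 19, 31, 35, 36, 37, 40}
Elements to remove from A (in A, not in T): {5, 8, 12, 14, 18, 26, 29, 34} → 8 removals
Elements to add to A (in T, not in A): {9, 17, 19, 31, 36, 37, 40} → 7 additions
Total edits = 8 + 7 = 15

15


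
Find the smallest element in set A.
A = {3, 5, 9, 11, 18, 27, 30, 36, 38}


Set A = {3, 5, 9, 11, 18, 27, 30, 36, 38}
Elements in ascending order: 3, 5, 9, 11, 18, 27, 30, 36, 38
The smallest element is 3.

3


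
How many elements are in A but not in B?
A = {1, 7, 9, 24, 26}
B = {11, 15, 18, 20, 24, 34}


Set A = {1, 7, 9, 24, 26}
Set B = {11, 15, 18, 20, 24, 34}
A \ B = {1, 7, 9, 26}
|A \ B| = 4

4


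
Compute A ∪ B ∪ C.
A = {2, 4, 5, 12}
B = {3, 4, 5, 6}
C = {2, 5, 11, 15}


Set A = {2, 4, 5, 12}
Set B = {3, 4, 5, 6}
Set C = {2, 5, 11, 15}
First, A ∪ B = {2, 3, 4, 5, 6, 12}
Then, (A ∪ B) ∪ C = {2, 3, 4, 5, 6, 11, 12, 15}

{2, 3, 4, 5, 6, 11, 12, 15}


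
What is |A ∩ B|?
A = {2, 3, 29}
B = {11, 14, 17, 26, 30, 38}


Set A = {2, 3, 29}
Set B = {11, 14, 17, 26, 30, 38}
A ∩ B = {}
|A ∩ B| = 0

0


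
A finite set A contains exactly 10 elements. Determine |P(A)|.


The set has 10 elements.
The power set contains all possible subsets.
|P(A)| = 2^|A| = 2^10 = 1024

1024


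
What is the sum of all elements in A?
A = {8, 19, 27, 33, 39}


Set A = {8, 19, 27, 33, 39}
Sum = 8 + 19 + 27 + 33 + 39 = 126

126


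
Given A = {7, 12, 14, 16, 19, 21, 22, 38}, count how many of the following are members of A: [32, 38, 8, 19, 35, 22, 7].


Set A = {7, 12, 14, 16, 19, 21, 22, 38}
Candidates: [32, 38, 8, 19, 35, 22, 7]
Check each candidate:
32 ∉ A, 38 ∈ A, 8 ∉ A, 19 ∈ A, 35 ∉ A, 22 ∈ A, 7 ∈ A
Count of candidates in A: 4

4


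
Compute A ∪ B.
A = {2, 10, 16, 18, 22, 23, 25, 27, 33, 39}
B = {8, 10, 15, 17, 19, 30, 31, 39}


Set A = {2, 10, 16, 18, 22, 23, 25, 27, 33, 39}
Set B = {8, 10, 15, 17, 19, 30, 31, 39}
A ∪ B includes all elements in either set.
Elements from A: {2, 10, 16, 18, 22, 23, 25, 27, 33, 39}
Elements from B not already included: {8, 15, 17, 19, 30, 31}
A ∪ B = {2, 8, 10, 15, 16, 17, 18, 19, 22, 23, 25, 27, 30, 31, 33, 39}

{2, 8, 10, 15, 16, 17, 18, 19, 22, 23, 25, 27, 30, 31, 33, 39}


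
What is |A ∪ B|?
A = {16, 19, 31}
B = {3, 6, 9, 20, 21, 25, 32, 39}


Set A = {16, 19, 31}, |A| = 3
Set B = {3, 6, 9, 20, 21, 25, 32, 39}, |B| = 8
A ∩ B = {}, |A ∩ B| = 0
|A ∪ B| = |A| + |B| - |A ∩ B| = 3 + 8 - 0 = 11

11


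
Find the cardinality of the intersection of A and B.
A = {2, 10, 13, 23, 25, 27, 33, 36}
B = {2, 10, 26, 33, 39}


Set A = {2, 10, 13, 23, 25, 27, 33, 36}
Set B = {2, 10, 26, 33, 39}
A ∩ B = {2, 10, 33}
|A ∩ B| = 3

3


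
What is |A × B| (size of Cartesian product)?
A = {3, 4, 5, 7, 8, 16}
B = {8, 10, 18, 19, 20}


Set A = {3, 4, 5, 7, 8, 16} has 6 elements.
Set B = {8, 10, 18, 19, 20} has 5 elements.
|A × B| = |A| × |B| = 6 × 5 = 30

30


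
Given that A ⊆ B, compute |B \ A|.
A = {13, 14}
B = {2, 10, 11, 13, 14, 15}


Set A = {13, 14}, |A| = 2
Set B = {2, 10, 11, 13, 14, 15}, |B| = 6
Since A ⊆ B: B \ A = {2, 10, 11, 15}
|B| - |A| = 6 - 2 = 4

4


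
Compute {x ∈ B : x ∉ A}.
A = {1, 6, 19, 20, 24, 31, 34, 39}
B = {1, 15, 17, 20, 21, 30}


Set A = {1, 6, 19, 20, 24, 31, 34, 39}
Set B = {1, 15, 17, 20, 21, 30}
Check each element of B against A:
1 ∈ A, 15 ∉ A (include), 17 ∉ A (include), 20 ∈ A, 21 ∉ A (include), 30 ∉ A (include)
Elements of B not in A: {15, 17, 21, 30}

{15, 17, 21, 30}


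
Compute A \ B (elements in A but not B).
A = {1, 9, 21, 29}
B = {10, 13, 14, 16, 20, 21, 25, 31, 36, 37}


Set A = {1, 9, 21, 29}
Set B = {10, 13, 14, 16, 20, 21, 25, 31, 36, 37}
A \ B includes elements in A that are not in B.
Check each element of A:
1 (not in B, keep), 9 (not in B, keep), 21 (in B, remove), 29 (not in B, keep)
A \ B = {1, 9, 29}

{1, 9, 29}


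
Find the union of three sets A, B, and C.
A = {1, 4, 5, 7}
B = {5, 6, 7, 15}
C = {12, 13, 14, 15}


Set A = {1, 4, 5, 7}
Set B = {5, 6, 7, 15}
Set C = {12, 13, 14, 15}
First, A ∪ B = {1, 4, 5, 6, 7, 15}
Then, (A ∪ B) ∪ C = {1, 4, 5, 6, 7, 12, 13, 14, 15}

{1, 4, 5, 6, 7, 12, 13, 14, 15}


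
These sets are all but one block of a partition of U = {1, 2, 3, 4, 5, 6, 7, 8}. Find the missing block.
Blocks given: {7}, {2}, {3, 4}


U = {1, 2, 3, 4, 5, 6, 7, 8}
Shown blocks: {7}, {2}, {3, 4}
A partition's blocks are pairwise disjoint and cover U, so the missing block = U \ (union of shown blocks).
Union of shown blocks: {2, 3, 4, 7}
Missing block = U \ (union) = {1, 5, 6, 8}

{1, 5, 6, 8}


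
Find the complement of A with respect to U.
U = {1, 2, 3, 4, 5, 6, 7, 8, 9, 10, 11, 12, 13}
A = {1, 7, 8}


Universal set U = {1, 2, 3, 4, 5, 6, 7, 8, 9, 10, 11, 12, 13}
Set A = {1, 7, 8}
A' = U \ A = elements in U but not in A
Checking each element of U:
1 (in A, exclude), 2 (not in A, include), 3 (not in A, include), 4 (not in A, include), 5 (not in A, include), 6 (not in A, include), 7 (in A, exclude), 8 (in A, exclude), 9 (not in A, include), 10 (not in A, include), 11 (not in A, include), 12 (not in A, include), 13 (not in A, include)
A' = {2, 3, 4, 5, 6, 9, 10, 11, 12, 13}

{2, 3, 4, 5, 6, 9, 10, 11, 12, 13}


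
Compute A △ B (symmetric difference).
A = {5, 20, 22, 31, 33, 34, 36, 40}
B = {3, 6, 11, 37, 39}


Set A = {5, 20, 22, 31, 33, 34, 36, 40}
Set B = {3, 6, 11, 37, 39}
A △ B = (A \ B) ∪ (B \ A)
Elements in A but not B: {5, 20, 22, 31, 33, 34, 36, 40}
Elements in B but not A: {3, 6, 11, 37, 39}
A △ B = {3, 5, 6, 11, 20, 22, 31, 33, 34, 36, 37, 39, 40}

{3, 5, 6, 11, 20, 22, 31, 33, 34, 36, 37, 39, 40}


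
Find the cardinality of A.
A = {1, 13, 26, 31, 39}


Set A = {1, 13, 26, 31, 39}
Listing elements: 1, 13, 26, 31, 39
Counting: 5 elements
|A| = 5

5


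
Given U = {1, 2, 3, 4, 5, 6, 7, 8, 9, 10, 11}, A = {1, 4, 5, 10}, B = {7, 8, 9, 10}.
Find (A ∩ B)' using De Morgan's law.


U = {1, 2, 3, 4, 5, 6, 7, 8, 9, 10, 11}
A = {1, 4, 5, 10}, B = {7, 8, 9, 10}
A ∩ B = {10}
(A ∩ B)' = U \ (A ∩ B) = {1, 2, 3, 4, 5, 6, 7, 8, 9, 11}
Verification via A' ∪ B': A' = {2, 3, 6, 7, 8, 9, 11}, B' = {1, 2, 3, 4, 5, 6, 11}
A' ∪ B' = {1, 2, 3, 4, 5, 6, 7, 8, 9, 11} ✓

{1, 2, 3, 4, 5, 6, 7, 8, 9, 11}


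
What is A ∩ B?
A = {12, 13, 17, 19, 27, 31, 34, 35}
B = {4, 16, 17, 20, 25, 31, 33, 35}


Set A = {12, 13, 17, 19, 27, 31, 34, 35}
Set B = {4, 16, 17, 20, 25, 31, 33, 35}
A ∩ B includes only elements in both sets.
Check each element of A against B:
12 ✗, 13 ✗, 17 ✓, 19 ✗, 27 ✗, 31 ✓, 34 ✗, 35 ✓
A ∩ B = {17, 31, 35}

{17, 31, 35}


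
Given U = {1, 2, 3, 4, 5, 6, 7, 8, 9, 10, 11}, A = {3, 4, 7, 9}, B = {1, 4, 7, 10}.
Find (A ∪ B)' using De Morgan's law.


U = {1, 2, 3, 4, 5, 6, 7, 8, 9, 10, 11}
A = {3, 4, 7, 9}, B = {1, 4, 7, 10}
A ∪ B = {1, 3, 4, 7, 9, 10}
(A ∪ B)' = U \ (A ∪ B) = {2, 5, 6, 8, 11}
Verification via A' ∩ B': A' = {1, 2, 5, 6, 8, 10, 11}, B' = {2, 3, 5, 6, 8, 9, 11}
A' ∩ B' = {2, 5, 6, 8, 11} ✓

{2, 5, 6, 8, 11}


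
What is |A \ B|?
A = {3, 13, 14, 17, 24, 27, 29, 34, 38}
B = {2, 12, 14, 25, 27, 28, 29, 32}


Set A = {3, 13, 14, 17, 24, 27, 29, 34, 38}
Set B = {2, 12, 14, 25, 27, 28, 29, 32}
A \ B = {3, 13, 17, 24, 34, 38}
|A \ B| = 6

6


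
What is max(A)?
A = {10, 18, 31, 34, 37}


Set A = {10, 18, 31, 34, 37}
Elements in ascending order: 10, 18, 31, 34, 37
The largest element is 37.

37


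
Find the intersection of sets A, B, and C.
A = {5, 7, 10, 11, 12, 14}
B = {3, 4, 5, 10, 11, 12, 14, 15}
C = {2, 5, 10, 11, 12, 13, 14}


Set A = {5, 7, 10, 11, 12, 14}
Set B = {3, 4, 5, 10, 11, 12, 14, 15}
Set C = {2, 5, 10, 11, 12, 13, 14}
First, A ∩ B = {5, 10, 11, 12, 14}
Then, (A ∩ B) ∩ C = {5, 10, 11, 12, 14}

{5, 10, 11, 12, 14}


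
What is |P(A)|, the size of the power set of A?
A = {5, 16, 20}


Set A = {5, 16, 20}
|A| = 3
The power set P(A) contains all subsets of A.
|P(A)| = 2^|A| = 2^3 = 8

8


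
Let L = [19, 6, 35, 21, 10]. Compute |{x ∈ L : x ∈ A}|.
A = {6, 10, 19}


Set A = {6, 10, 19}
Candidates: [19, 6, 35, 21, 10]
Check each candidate:
19 ∈ A, 6 ∈ A, 35 ∉ A, 21 ∉ A, 10 ∈ A
Count of candidates in A: 3

3


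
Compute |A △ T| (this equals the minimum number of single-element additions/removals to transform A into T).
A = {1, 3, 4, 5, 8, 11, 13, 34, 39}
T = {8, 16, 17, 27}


Set A = {1, 3, 4, 5, 8, 11, 13, 34, 39}
Set T = {8, 16, 17, 27}
Elements to remove from A (in A, not in T): {1, 3, 4, 5, 11, 13, 34, 39} → 8 removals
Elements to add to A (in T, not in A): {16, 17, 27} → 3 additions
Total edits = 8 + 3 = 11

11


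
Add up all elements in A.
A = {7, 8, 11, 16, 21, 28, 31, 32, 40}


Set A = {7, 8, 11, 16, 21, 28, 31, 32, 40}
Sum = 7 + 8 + 11 + 16 + 21 + 28 + 31 + 32 + 40 = 194

194


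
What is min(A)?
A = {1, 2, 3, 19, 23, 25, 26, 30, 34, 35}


Set A = {1, 2, 3, 19, 23, 25, 26, 30, 34, 35}
Elements in ascending order: 1, 2, 3, 19, 23, 25, 26, 30, 34, 35
The smallest element is 1.

1


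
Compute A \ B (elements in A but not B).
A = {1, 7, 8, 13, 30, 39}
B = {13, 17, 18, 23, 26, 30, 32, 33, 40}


Set A = {1, 7, 8, 13, 30, 39}
Set B = {13, 17, 18, 23, 26, 30, 32, 33, 40}
A \ B includes elements in A that are not in B.
Check each element of A:
1 (not in B, keep), 7 (not in B, keep), 8 (not in B, keep), 13 (in B, remove), 30 (in B, remove), 39 (not in B, keep)
A \ B = {1, 7, 8, 39}

{1, 7, 8, 39}


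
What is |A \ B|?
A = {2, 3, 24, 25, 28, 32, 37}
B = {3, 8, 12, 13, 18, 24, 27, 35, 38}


Set A = {2, 3, 24, 25, 28, 32, 37}
Set B = {3, 8, 12, 13, 18, 24, 27, 35, 38}
A \ B = {2, 25, 28, 32, 37}
|A \ B| = 5

5


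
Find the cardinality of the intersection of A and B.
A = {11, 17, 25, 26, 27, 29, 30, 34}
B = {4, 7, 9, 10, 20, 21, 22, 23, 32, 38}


Set A = {11, 17, 25, 26, 27, 29, 30, 34}
Set B = {4, 7, 9, 10, 20, 21, 22, 23, 32, 38}
A ∩ B = {}
|A ∩ B| = 0

0


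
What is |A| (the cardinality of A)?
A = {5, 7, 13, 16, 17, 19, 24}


Set A = {5, 7, 13, 16, 17, 19, 24}
Listing elements: 5, 7, 13, 16, 17, 19, 24
Counting: 7 elements
|A| = 7

7


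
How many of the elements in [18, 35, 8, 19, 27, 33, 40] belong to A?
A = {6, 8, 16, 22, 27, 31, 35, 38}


Set A = {6, 8, 16, 22, 27, 31, 35, 38}
Candidates: [18, 35, 8, 19, 27, 33, 40]
Check each candidate:
18 ∉ A, 35 ∈ A, 8 ∈ A, 19 ∉ A, 27 ∈ A, 33 ∉ A, 40 ∉ A
Count of candidates in A: 3

3


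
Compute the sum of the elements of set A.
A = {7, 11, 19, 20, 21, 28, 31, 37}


Set A = {7, 11, 19, 20, 21, 28, 31, 37}
Sum = 7 + 11 + 19 + 20 + 21 + 28 + 31 + 37 = 174

174


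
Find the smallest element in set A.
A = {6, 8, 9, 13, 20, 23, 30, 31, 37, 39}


Set A = {6, 8, 9, 13, 20, 23, 30, 31, 37, 39}
Elements in ascending order: 6, 8, 9, 13, 20, 23, 30, 31, 37, 39
The smallest element is 6.

6


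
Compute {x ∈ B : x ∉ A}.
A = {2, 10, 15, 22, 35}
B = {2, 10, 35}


Set A = {2, 10, 15, 22, 35}
Set B = {2, 10, 35}
Check each element of B against A:
2 ∈ A, 10 ∈ A, 35 ∈ A
Elements of B not in A: {}

{}


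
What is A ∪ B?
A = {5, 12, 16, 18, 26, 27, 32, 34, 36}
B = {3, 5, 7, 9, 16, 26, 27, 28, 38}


Set A = {5, 12, 16, 18, 26, 27, 32, 34, 36}
Set B = {3, 5, 7, 9, 16, 26, 27, 28, 38}
A ∪ B includes all elements in either set.
Elements from A: {5, 12, 16, 18, 26, 27, 32, 34, 36}
Elements from B not already included: {3, 7, 9, 28, 38}
A ∪ B = {3, 5, 7, 9, 12, 16, 18, 26, 27, 28, 32, 34, 36, 38}

{3, 5, 7, 9, 12, 16, 18, 26, 27, 28, 32, 34, 36, 38}


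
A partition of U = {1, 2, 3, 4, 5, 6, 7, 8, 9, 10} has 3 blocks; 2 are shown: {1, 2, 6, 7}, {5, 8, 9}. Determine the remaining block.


U = {1, 2, 3, 4, 5, 6, 7, 8, 9, 10}
Shown blocks: {1, 2, 6, 7}, {5, 8, 9}
A partition's blocks are pairwise disjoint and cover U, so the missing block = U \ (union of shown blocks).
Union of shown blocks: {1, 2, 5, 6, 7, 8, 9}
Missing block = U \ (union) = {3, 4, 10}

{3, 4, 10}


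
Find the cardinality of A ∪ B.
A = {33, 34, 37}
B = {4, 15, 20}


Set A = {33, 34, 37}, |A| = 3
Set B = {4, 15, 20}, |B| = 3
A ∩ B = {}, |A ∩ B| = 0
|A ∪ B| = |A| + |B| - |A ∩ B| = 3 + 3 - 0 = 6

6


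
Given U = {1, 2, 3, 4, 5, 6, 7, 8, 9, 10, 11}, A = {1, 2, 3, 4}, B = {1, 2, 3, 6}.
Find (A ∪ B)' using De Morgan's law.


U = {1, 2, 3, 4, 5, 6, 7, 8, 9, 10, 11}
A = {1, 2, 3, 4}, B = {1, 2, 3, 6}
A ∪ B = {1, 2, 3, 4, 6}
(A ∪ B)' = U \ (A ∪ B) = {5, 7, 8, 9, 10, 11}
Verification via A' ∩ B': A' = {5, 6, 7, 8, 9, 10, 11}, B' = {4, 5, 7, 8, 9, 10, 11}
A' ∩ B' = {5, 7, 8, 9, 10, 11} ✓

{5, 7, 8, 9, 10, 11}


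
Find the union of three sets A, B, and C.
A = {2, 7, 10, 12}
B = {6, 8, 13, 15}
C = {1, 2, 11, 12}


Set A = {2, 7, 10, 12}
Set B = {6, 8, 13, 15}
Set C = {1, 2, 11, 12}
First, A ∪ B = {2, 6, 7, 8, 10, 12, 13, 15}
Then, (A ∪ B) ∪ C = {1, 2, 6, 7, 8, 10, 11, 12, 13, 15}

{1, 2, 6, 7, 8, 10, 11, 12, 13, 15}


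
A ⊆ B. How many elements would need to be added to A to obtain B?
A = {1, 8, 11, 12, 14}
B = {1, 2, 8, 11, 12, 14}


Set A = {1, 8, 11, 12, 14}, |A| = 5
Set B = {1, 2, 8, 11, 12, 14}, |B| = 6
Since A ⊆ B: B \ A = {2}
|B| - |A| = 6 - 5 = 1

1


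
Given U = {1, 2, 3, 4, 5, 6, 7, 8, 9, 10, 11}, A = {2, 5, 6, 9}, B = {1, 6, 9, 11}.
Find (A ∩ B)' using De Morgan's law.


U = {1, 2, 3, 4, 5, 6, 7, 8, 9, 10, 11}
A = {2, 5, 6, 9}, B = {1, 6, 9, 11}
A ∩ B = {6, 9}
(A ∩ B)' = U \ (A ∩ B) = {1, 2, 3, 4, 5, 7, 8, 10, 11}
Verification via A' ∪ B': A' = {1, 3, 4, 7, 8, 10, 11}, B' = {2, 3, 4, 5, 7, 8, 10}
A' ∪ B' = {1, 2, 3, 4, 5, 7, 8, 10, 11} ✓

{1, 2, 3, 4, 5, 7, 8, 10, 11}


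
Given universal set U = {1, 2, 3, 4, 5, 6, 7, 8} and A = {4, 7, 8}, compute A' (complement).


Universal set U = {1, 2, 3, 4, 5, 6, 7, 8}
Set A = {4, 7, 8}
A' = U \ A = elements in U but not in A
Checking each element of U:
1 (not in A, include), 2 (not in A, include), 3 (not in A, include), 4 (in A, exclude), 5 (not in A, include), 6 (not in A, include), 7 (in A, exclude), 8 (in A, exclude)
A' = {1, 2, 3, 5, 6}

{1, 2, 3, 5, 6}


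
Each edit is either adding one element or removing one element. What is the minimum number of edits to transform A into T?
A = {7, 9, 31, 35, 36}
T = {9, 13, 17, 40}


Set A = {7, 9, 31, 35, 36}
Set T = {9, 13, 17, 40}
Elements to remove from A (in A, not in T): {7, 31, 35, 36} → 4 removals
Elements to add to A (in T, not in A): {13, 17, 40} → 3 additions
Total edits = 4 + 3 = 7

7


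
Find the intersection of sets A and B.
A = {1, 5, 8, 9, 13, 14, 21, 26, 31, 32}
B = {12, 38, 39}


Set A = {1, 5, 8, 9, 13, 14, 21, 26, 31, 32}
Set B = {12, 38, 39}
A ∩ B includes only elements in both sets.
Check each element of A against B:
1 ✗, 5 ✗, 8 ✗, 9 ✗, 13 ✗, 14 ✗, 21 ✗, 26 ✗, 31 ✗, 32 ✗
A ∩ B = {}

{}


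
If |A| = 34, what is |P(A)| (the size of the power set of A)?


The set has 34 elements.
The power set contains all possible subsets.
|P(A)| = 2^|A| = 2^34 = 17179869184

17179869184


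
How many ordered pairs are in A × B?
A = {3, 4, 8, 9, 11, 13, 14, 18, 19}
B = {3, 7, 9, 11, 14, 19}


Set A = {3, 4, 8, 9, 11, 13, 14, 18, 19} has 9 elements.
Set B = {3, 7, 9, 11, 14, 19} has 6 elements.
|A × B| = |A| × |B| = 9 × 6 = 54

54


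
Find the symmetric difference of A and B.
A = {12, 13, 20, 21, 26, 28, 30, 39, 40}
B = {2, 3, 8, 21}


Set A = {12, 13, 20, 21, 26, 28, 30, 39, 40}
Set B = {2, 3, 8, 21}
A △ B = (A \ B) ∪ (B \ A)
Elements in A but not B: {12, 13, 20, 26, 28, 30, 39, 40}
Elements in B but not A: {2, 3, 8}
A △ B = {2, 3, 8, 12, 13, 20, 26, 28, 30, 39, 40}

{2, 3, 8, 12, 13, 20, 26, 28, 30, 39, 40}


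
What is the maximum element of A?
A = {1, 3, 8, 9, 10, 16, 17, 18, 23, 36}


Set A = {1, 3, 8, 9, 10, 16, 17, 18, 23, 36}
Elements in ascending order: 1, 3, 8, 9, 10, 16, 17, 18, 23, 36
The largest element is 36.

36


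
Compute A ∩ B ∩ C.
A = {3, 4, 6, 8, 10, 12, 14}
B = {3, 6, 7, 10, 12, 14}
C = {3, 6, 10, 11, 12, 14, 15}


Set A = {3, 4, 6, 8, 10, 12, 14}
Set B = {3, 6, 7, 10, 12, 14}
Set C = {3, 6, 10, 11, 12, 14, 15}
First, A ∩ B = {3, 6, 10, 12, 14}
Then, (A ∩ B) ∩ C = {3, 6, 10, 12, 14}

{3, 6, 10, 12, 14}


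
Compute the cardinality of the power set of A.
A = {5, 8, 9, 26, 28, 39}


Set A = {5, 8, 9, 26, 28, 39}
|A| = 6
The power set P(A) contains all subsets of A.
|P(A)| = 2^|A| = 2^6 = 64

64


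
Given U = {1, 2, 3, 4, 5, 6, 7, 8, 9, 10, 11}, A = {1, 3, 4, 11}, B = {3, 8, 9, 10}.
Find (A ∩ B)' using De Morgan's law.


U = {1, 2, 3, 4, 5, 6, 7, 8, 9, 10, 11}
A = {1, 3, 4, 11}, B = {3, 8, 9, 10}
A ∩ B = {3}
(A ∩ B)' = U \ (A ∩ B) = {1, 2, 4, 5, 6, 7, 8, 9, 10, 11}
Verification via A' ∪ B': A' = {2, 5, 6, 7, 8, 9, 10}, B' = {1, 2, 4, 5, 6, 7, 11}
A' ∪ B' = {1, 2, 4, 5, 6, 7, 8, 9, 10, 11} ✓

{1, 2, 4, 5, 6, 7, 8, 9, 10, 11}


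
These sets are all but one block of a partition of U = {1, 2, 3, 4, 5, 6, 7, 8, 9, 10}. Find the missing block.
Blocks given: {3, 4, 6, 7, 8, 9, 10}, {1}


U = {1, 2, 3, 4, 5, 6, 7, 8, 9, 10}
Shown blocks: {3, 4, 6, 7, 8, 9, 10}, {1}
A partition's blocks are pairwise disjoint and cover U, so the missing block = U \ (union of shown blocks).
Union of shown blocks: {1, 3, 4, 6, 7, 8, 9, 10}
Missing block = U \ (union) = {2, 5}

{2, 5}


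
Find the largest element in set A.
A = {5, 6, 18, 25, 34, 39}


Set A = {5, 6, 18, 25, 34, 39}
Elements in ascending order: 5, 6, 18, 25, 34, 39
The largest element is 39.

39


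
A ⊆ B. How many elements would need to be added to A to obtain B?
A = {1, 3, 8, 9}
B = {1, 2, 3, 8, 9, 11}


Set A = {1, 3, 8, 9}, |A| = 4
Set B = {1, 2, 3, 8, 9, 11}, |B| = 6
Since A ⊆ B: B \ A = {2, 11}
|B| - |A| = 6 - 4 = 2

2


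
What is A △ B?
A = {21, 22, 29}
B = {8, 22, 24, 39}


Set A = {21, 22, 29}
Set B = {8, 22, 24, 39}
A △ B = (A \ B) ∪ (B \ A)
Elements in A but not B: {21, 29}
Elements in B but not A: {8, 24, 39}
A △ B = {8, 21, 24, 29, 39}

{8, 21, 24, 29, 39}


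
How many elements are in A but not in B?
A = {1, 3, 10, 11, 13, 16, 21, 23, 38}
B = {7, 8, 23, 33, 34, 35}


Set A = {1, 3, 10, 11, 13, 16, 21, 23, 38}
Set B = {7, 8, 23, 33, 34, 35}
A \ B = {1, 3, 10, 11, 13, 16, 21, 38}
|A \ B| = 8

8


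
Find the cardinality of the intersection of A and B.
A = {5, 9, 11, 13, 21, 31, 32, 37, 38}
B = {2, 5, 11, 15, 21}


Set A = {5, 9, 11, 13, 21, 31, 32, 37, 38}
Set B = {2, 5, 11, 15, 21}
A ∩ B = {5, 11, 21}
|A ∩ B| = 3

3


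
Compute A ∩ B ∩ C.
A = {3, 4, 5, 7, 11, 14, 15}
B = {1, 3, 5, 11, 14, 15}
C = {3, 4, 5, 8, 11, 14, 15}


Set A = {3, 4, 5, 7, 11, 14, 15}
Set B = {1, 3, 5, 11, 14, 15}
Set C = {3, 4, 5, 8, 11, 14, 15}
First, A ∩ B = {3, 5, 11, 14, 15}
Then, (A ∩ B) ∩ C = {3, 5, 11, 14, 15}

{3, 5, 11, 14, 15}


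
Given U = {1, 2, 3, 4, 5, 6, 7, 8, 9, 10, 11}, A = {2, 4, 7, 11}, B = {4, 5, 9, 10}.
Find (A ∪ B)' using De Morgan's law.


U = {1, 2, 3, 4, 5, 6, 7, 8, 9, 10, 11}
A = {2, 4, 7, 11}, B = {4, 5, 9, 10}
A ∪ B = {2, 4, 5, 7, 9, 10, 11}
(A ∪ B)' = U \ (A ∪ B) = {1, 3, 6, 8}
Verification via A' ∩ B': A' = {1, 3, 5, 6, 8, 9, 10}, B' = {1, 2, 3, 6, 7, 8, 11}
A' ∩ B' = {1, 3, 6, 8} ✓

{1, 3, 6, 8}


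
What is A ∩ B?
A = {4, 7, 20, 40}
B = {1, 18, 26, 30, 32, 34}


Set A = {4, 7, 20, 40}
Set B = {1, 18, 26, 30, 32, 34}
A ∩ B includes only elements in both sets.
Check each element of A against B:
4 ✗, 7 ✗, 20 ✗, 40 ✗
A ∩ B = {}

{}


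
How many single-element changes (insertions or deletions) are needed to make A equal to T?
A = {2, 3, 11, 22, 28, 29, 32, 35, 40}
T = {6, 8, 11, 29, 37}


Set A = {2, 3, 11, 22, 28, 29, 32, 35, 40}
Set T = {6, 8, 11, 29, 37}
Elements to remove from A (in A, not in T): {2, 3, 22, 28, 32, 35, 40} → 7 removals
Elements to add to A (in T, not in A): {6, 8, 37} → 3 additions
Total edits = 7 + 3 = 10

10


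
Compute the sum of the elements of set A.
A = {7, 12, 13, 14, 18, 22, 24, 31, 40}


Set A = {7, 12, 13, 14, 18, 22, 24, 31, 40}
Sum = 7 + 12 + 13 + 14 + 18 + 22 + 24 + 31 + 40 = 181

181
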